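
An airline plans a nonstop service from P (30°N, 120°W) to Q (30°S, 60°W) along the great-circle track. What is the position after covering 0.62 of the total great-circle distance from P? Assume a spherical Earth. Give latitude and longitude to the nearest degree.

Write both endpoints as unit vectors p₁, p₂ with components (cos φ cos λ, cos φ sin λ, sin φ).
The central angle between the endpoints is δ = arccos(p₁·p₂) ≈ 1.445 rad (82.8°).
Interpolate at f = 0.62 with slerp weights a = sin((1−f)δ)/sin δ ≈ 0.526, b = sin(fδ)/sin δ ≈ 0.787.
p = a·p₁ + b·p₂ ≈ (0.113, -0.985, -0.130); φ = arcsin(p_z) ≈ -7.50°, λ = atan2(p_y, p_x) ≈ -83.46°.

≈ (7°S, 83°W)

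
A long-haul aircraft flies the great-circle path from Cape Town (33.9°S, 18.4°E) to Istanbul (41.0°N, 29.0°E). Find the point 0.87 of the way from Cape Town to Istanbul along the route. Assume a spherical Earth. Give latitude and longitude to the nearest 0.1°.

≈ (31.3°N, 27.2°E)

Write both endpoints as unit vectors p₁, p₂ with components (cos φ cos λ, cos φ sin λ, sin φ).
The central angle between the endpoints is δ = arccos(p₁·p₂) ≈ 1.318 rad (75.5°).
Interpolate at f = 0.87 with slerp weights a = sin((1−f)δ)/sin δ ≈ 0.176, b = sin(fδ)/sin δ ≈ 0.941.
p = a·p₁ + b·p₂ ≈ (0.760, 0.391, 0.519); φ = arcsin(p_z) ≈ 31.29°, λ = atan2(p_y, p_x) ≈ 27.20°.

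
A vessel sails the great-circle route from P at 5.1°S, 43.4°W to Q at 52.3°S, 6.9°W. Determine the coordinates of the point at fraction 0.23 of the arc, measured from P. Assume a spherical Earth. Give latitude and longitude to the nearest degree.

Convert each endpoint to a unit vector on the sphere (x = cos φ cos λ, y = cos φ sin λ, z = sin φ).
The central angle between the endpoints is δ = arccos(p₁·p₂) ≈ 0.976 rad (55.9°).
Interpolate at f = 0.23 with slerp weights a = sin((1−f)δ)/sin δ ≈ 0.824, b = sin(fδ)/sin δ ≈ 0.269.
p = a·p₁ + b·p₂ ≈ (0.760, -0.584, -0.286); φ = arcsin(p_z) ≈ -16.62°, λ = atan2(p_y, p_x) ≈ -37.54°.

≈ 17°S, 38°W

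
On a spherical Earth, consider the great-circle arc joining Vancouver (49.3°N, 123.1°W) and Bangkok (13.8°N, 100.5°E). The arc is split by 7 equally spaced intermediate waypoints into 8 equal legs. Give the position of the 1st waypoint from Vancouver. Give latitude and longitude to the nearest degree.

Convert each endpoint to a unit vector on the sphere (x = cos φ cos λ, y = cos φ sin λ, z = sin φ).
The central angle between the endpoints is δ = arccos(p₁·p₂) ≈ 1.852 rad (106.1°).
Interpolate at f = 1/8 with slerp weights a = sin((1−f)δ)/sin δ ≈ 1.040, b = sin(fδ)/sin δ ≈ 0.239.
p = a·p₁ + b·p₂ ≈ (-0.413, -0.340, 0.845); φ = arcsin(p_z) ≈ 57.69°, λ = atan2(p_y, p_x) ≈ -140.52°.

≈ 58°N, 141°W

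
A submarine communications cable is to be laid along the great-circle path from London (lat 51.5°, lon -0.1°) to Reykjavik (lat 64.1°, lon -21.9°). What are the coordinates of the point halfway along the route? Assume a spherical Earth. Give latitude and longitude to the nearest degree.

The haversine formula gives a central angle δ ≈ 0.296 rad (17.0°) between the endpoints.
Interpolate at f = 1/2 with slerp weights a = sin((1−f)δ)/sin δ ≈ 0.506, b = sin(fδ)/sin δ ≈ 0.506.
p = a·p₁ + b·p₂ ≈ (0.520, -0.083, 0.850); φ = arcsin(p_z) ≈ 58.25°, λ = atan2(p_y, p_x) ≈ -9.07°.

≈ lat 58°, lon -9°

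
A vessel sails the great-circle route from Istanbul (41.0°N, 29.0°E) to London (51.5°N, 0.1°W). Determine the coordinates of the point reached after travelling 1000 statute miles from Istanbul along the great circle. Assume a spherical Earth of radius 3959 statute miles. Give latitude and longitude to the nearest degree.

≈ 49°N, 12°E

Convert each endpoint to a unit vector on the sphere (x = cos φ cos λ, y = cos φ sin λ, z = sin φ).
The central angle between the endpoints is δ = arccos(p₁·p₂) ≈ 0.393 rad (22.5°). The total great-circle distance is δ·R ≈ 0.393 × 3959 ≈ 1554 mi, so the target fraction is f = 1000/1554 ≈ 0.644.
Interpolate at f ≈ 0.644 with slerp weights a = sin((1−f)δ)/sin δ ≈ 0.365, b = sin(fδ)/sin δ ≈ 0.653.
p = a·p₁ + b·p₂ ≈ (0.647, 0.133, 0.751); φ = arcsin(p_z) ≈ 48.64°, λ = atan2(p_y, p_x) ≈ 11.58°.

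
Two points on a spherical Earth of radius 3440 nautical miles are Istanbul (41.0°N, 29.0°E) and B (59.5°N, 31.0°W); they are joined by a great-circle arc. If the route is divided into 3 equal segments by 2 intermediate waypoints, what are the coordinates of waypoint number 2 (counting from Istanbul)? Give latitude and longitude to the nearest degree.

≈ (57°N, 5°W)

Convert each endpoint to a unit vector on the sphere (x = cos φ cos λ, y = cos φ sin λ, z = sin φ).
The central angle between the endpoints is δ = arccos(p₁·p₂) ≈ 0.712 rad (40.8°).
Interpolate at f = 2/3 with slerp weights a = sin((1−f)δ)/sin δ ≈ 0.360, b = sin(fδ)/sin δ ≈ 0.700.
p = a·p₁ + b·p₂ ≈ (0.542, -0.051, 0.839); φ = arcsin(p_z) ≈ 57.02°, λ = atan2(p_y, p_x) ≈ -5.40°.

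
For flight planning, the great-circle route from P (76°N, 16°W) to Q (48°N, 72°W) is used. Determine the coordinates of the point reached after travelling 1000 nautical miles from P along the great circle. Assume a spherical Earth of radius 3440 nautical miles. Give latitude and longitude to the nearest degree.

≈ (65°N, 56°W)

The haversine formula gives a central angle δ ≈ 0.624 rad (35.7°) between the endpoints. The total great-circle distance is δ·R ≈ 0.624 × 3440 ≈ 2146 nmi, so the target fraction is f = 1000/2146 ≈ 0.466.
Interpolate at f ≈ 0.466 with slerp weights a = sin((1−f)δ)/sin δ ≈ 0.560, b = sin(fδ)/sin δ ≈ 0.491.
p = a·p₁ + b·p₂ ≈ (0.232, -0.350, 0.908); φ = arcsin(p_z) ≈ 65.21°, λ = atan2(p_y, p_x) ≈ -56.47°.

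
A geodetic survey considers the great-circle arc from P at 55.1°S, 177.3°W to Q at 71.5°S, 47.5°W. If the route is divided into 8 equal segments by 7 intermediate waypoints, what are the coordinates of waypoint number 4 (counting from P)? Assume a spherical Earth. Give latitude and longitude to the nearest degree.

≈ 76°S, 144°W

Write both endpoints as unit vectors p₁, p₂ with components (cos φ cos λ, cos φ sin λ, sin φ).
The central angle between the endpoints is δ = arccos(p₁·p₂) ≈ 0.848 rad (48.6°).
Interpolate at f = 4/8 with slerp weights a = sin((1−f)δ)/sin δ ≈ 0.549, b = sin(fδ)/sin δ ≈ 0.549.
p = a·p₁ + b·p₂ ≈ (-0.196, -0.143, -0.970); φ = arcsin(p_z) ≈ -75.96°, λ = atan2(p_y, p_x) ≈ -143.85°.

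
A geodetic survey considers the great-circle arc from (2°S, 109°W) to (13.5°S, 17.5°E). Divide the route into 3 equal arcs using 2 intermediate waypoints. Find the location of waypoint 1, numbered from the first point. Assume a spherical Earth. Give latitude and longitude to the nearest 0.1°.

From cos δ = sin φ₁ sin φ₂ + cos φ₁ cos φ₂ cos Δλ, the central angle is δ ≈ 2.177 rad (124.7°).
Interpolate at f = 1/3 with slerp weights a = sin((1−f)δ)/sin δ ≈ 1.208, b = sin(fδ)/sin δ ≈ 0.808.
p = a·p₁ + b·p₂ ≈ (0.356, -0.906, -0.231); φ = arcsin(p_z) ≈ -13.34°, λ = atan2(p_y, p_x) ≈ -68.55°.

≈ (13.3°S, 68.5°W)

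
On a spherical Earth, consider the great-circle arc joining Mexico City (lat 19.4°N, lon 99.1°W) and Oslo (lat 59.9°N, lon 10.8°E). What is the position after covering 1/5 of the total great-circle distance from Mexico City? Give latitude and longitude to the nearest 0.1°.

≈ lat 33.7°N, lon 89.7°W

The haversine formula gives a central angle δ ≈ 1.444 rad (82.7°) between the endpoints.
Interpolate at f = 1/5 with slerp weights a = sin((1−f)δ)/sin δ ≈ 0.922, b = sin(fδ)/sin δ ≈ 0.287.
p = a·p₁ + b·p₂ ≈ (0.004, -0.832, 0.555); φ = arcsin(p_z) ≈ 33.69°, λ = atan2(p_y, p_x) ≈ -89.73°.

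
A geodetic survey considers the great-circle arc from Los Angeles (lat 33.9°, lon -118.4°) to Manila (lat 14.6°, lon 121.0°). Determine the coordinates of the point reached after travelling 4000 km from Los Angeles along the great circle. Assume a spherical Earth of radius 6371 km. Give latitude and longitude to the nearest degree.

≈ lat 44°, lon -163°

From cos δ = sin φ₁ sin φ₂ + cos φ₁ cos φ₂ cos Δλ, the central angle is δ ≈ 1.842 rad (105.6°). The total great-circle distance is δ·R ≈ 1.842 × 6371 ≈ 11738 km, so the target fraction is f = 4000/11738 ≈ 0.341.
Interpolate at f ≈ 0.341 with slerp weights a = sin((1−f)δ)/sin δ ≈ 0.973, b = sin(fδ)/sin δ ≈ 0.610.
p = a·p₁ + b·p₂ ≈ (-0.688, -0.205, 0.696); φ = arcsin(p_z) ≈ 44.13°, λ = atan2(p_y, p_x) ≈ -163.44°.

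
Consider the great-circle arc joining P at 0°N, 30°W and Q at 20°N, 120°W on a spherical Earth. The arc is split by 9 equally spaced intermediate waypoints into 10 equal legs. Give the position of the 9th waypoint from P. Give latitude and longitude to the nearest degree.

Write both endpoints as unit vectors p₁, p₂ with components (cos φ cos λ, cos φ sin λ, sin φ).
The central angle between the endpoints is δ = arccos(p₁·p₂) ≈ 1.571 rad (90.0°).
Interpolate at f = 9/10 with slerp weights a = sin((1−f)δ)/sin δ ≈ 0.156, b = sin(fδ)/sin δ ≈ 0.988.
p = a·p₁ + b·p₂ ≈ (-0.329, -0.882, 0.338); φ = arcsin(p_z) ≈ 19.74°, λ = atan2(p_y, p_x) ≈ -110.43°.

≈ 20°N, 110°W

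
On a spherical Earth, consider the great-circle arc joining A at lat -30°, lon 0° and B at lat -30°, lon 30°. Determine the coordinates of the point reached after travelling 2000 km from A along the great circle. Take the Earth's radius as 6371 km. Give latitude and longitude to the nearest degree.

≈ lat -31°, lon 21°

Convert each endpoint to a unit vector on the sphere (x = cos φ cos λ, y = cos φ sin λ, z = sin φ).
The central angle between the endpoints is δ = arccos(p₁·p₂) ≈ 0.452 rad (25.9°). The total great-circle distance is δ·R ≈ 0.452 × 6371 ≈ 2881 km, so the target fraction is f = 2000/2881 ≈ 0.694.
Interpolate at f ≈ 0.694 with slerp weights a = sin((1−f)δ)/sin δ ≈ 0.315, b = sin(fδ)/sin δ ≈ 0.707.
p = a·p₁ + b·p₂ ≈ (0.803, 0.306, -0.511); φ = arcsin(p_z) ≈ -30.74°, λ = atan2(p_y, p_x) ≈ 20.86°.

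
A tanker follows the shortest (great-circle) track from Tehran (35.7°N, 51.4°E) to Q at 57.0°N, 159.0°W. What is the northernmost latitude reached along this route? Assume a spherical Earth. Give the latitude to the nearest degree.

The great circle lies in the plane with unit normal n̂ = (p₁ × p₂)/|p₁ × p₂|.
Here n̂_z ≈ +0.225; the vertex latitude is φ_max = arccos|n̂_z| ≈ 77.0°.

≈ 77°N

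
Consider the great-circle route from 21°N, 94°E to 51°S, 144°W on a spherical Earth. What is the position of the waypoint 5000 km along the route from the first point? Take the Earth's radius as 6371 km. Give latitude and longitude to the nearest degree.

Write both endpoints as unit vectors p₁, p₂ with components (cos φ cos λ, cos φ sin λ, sin φ).
The central angle between the endpoints is δ = arccos(p₁·p₂) ≈ 2.202 rad (126.1°). The total great-circle distance is δ·R ≈ 2.202 × 6371 ≈ 14027 km, so the target fraction is f = 5000/14027 ≈ 0.356.
Interpolate at f ≈ 0.356 with slerp weights a = sin((1−f)δ)/sin δ ≈ 1.224, b = sin(fδ)/sin δ ≈ 0.875.
p = a·p₁ + b·p₂ ≈ (-0.525, 0.816, -0.242); φ = arcsin(p_z) ≈ -13.98°, λ = atan2(p_y, p_x) ≈ 122.77°.

≈ 14°S, 123°E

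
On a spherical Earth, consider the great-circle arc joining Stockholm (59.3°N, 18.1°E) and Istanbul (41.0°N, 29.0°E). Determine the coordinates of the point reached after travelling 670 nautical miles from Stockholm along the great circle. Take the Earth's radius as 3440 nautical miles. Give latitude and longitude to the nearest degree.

From cos δ = sin φ₁ sin φ₂ + cos φ₁ cos φ₂ cos Δλ, the central angle is δ ≈ 0.341 rad (19.5°). The total great-circle distance is δ·R ≈ 0.341 × 3440 ≈ 1172 nmi, so the target fraction is f = 670/1172 ≈ 0.571.
Interpolate at f ≈ 0.571 with slerp weights a = sin((1−f)δ)/sin δ ≈ 0.435, b = sin(fδ)/sin δ ≈ 0.579.
p = a·p₁ + b·p₂ ≈ (0.593, 0.281, 0.754); φ = arcsin(p_z) ≈ 48.96°, λ = atan2(p_y, p_x) ≈ 25.33°.

≈ 49°N, 25°E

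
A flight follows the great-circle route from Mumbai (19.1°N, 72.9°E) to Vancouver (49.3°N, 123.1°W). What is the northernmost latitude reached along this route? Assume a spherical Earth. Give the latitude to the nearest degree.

The great circle lies in the plane with unit normal n̂ = (p₁ × p₂)/|p₁ × p₂|.
Here n̂_z ≈ +0.181; the vertex latitude is φ_max = arccos|n̂_z| ≈ 79.6°.
Check via Clairaut: cos φ_max = |cos φ₁| · sin C = cos(19.1°)·sin(11.0°) ≈ 0.181, again giving ≈ 79.6°.

≈ 80°N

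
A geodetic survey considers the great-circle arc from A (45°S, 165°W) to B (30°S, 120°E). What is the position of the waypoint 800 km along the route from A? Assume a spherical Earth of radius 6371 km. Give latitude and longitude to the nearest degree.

≈ (46°S, 175°W)

Write both endpoints as unit vectors p₁, p₂ with components (cos φ cos λ, cos φ sin λ, sin φ).
The central angle between the endpoints is δ = arccos(p₁·p₂) ≈ 1.033 rad (59.2°). The total great-circle distance is δ·R ≈ 1.033 × 6371 ≈ 6583 km, so the target fraction is f = 800/6583 ≈ 0.122.
Interpolate at f ≈ 0.122 with slerp weights a = sin((1−f)δ)/sin δ ≈ 0.917, b = sin(fδ)/sin δ ≈ 0.146.
p = a·p₁ + b·p₂ ≈ (-0.690, -0.059, -0.722); φ = arcsin(p_z) ≈ -46.19°, λ = atan2(p_y, p_x) ≈ -175.15°.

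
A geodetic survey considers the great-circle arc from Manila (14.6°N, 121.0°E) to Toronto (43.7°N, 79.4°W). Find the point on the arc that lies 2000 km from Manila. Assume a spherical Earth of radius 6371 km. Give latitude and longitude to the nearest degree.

From cos δ = sin φ₁ sin φ₂ + cos φ₁ cos φ₂ cos Δλ, the central angle is δ ≈ 2.073 rad (118.8°). The total great-circle distance is δ·R ≈ 2.073 × 6371 ≈ 13209 km, so the target fraction is f = 2000/13209 ≈ 0.151.
Interpolate at f ≈ 0.151 with slerp weights a = sin((1−f)δ)/sin δ ≈ 1.121, b = sin(fδ)/sin δ ≈ 0.352.
p = a·p₁ + b·p₂ ≈ (-0.512, 0.679, 0.526); φ = arcsin(p_z) ≈ 31.73°, λ = atan2(p_y, p_x) ≈ 126.99°.

≈ 32°N, 127°E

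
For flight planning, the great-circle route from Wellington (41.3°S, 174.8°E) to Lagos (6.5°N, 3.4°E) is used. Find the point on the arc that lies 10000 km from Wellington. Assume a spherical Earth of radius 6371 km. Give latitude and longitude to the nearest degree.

≈ (47°S, 17°E)

From cos δ = sin φ₁ sin φ₂ + cos φ₁ cos φ₂ cos Δλ, the central angle is δ ≈ 2.520 rad (144.4°). The total great-circle distance is δ·R ≈ 2.520 × 6371 ≈ 16053 km, so the target fraction is f = 10000/16053 ≈ 0.623.
Interpolate at f ≈ 0.623 with slerp weights a = sin((1−f)δ)/sin δ ≈ 1.396, b = sin(fδ)/sin δ ≈ 1.716.
p = a·p₁ + b·p₂ ≈ (0.658, 0.196, -0.727); φ = arcsin(p_z) ≈ -46.65°, λ = atan2(p_y, p_x) ≈ 16.61°.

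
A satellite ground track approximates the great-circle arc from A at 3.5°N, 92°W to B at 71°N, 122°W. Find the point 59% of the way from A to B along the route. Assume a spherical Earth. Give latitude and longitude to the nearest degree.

≈ 44°N, 101°W

Convert each endpoint to a unit vector on the sphere (x = cos φ cos λ, y = cos φ sin λ, z = sin φ).
The central angle between the endpoints is δ = arccos(p₁·p₂) ≈ 1.225 rad (70.2°).
Interpolate at f = 0.59 with slerp weights a = sin((1−f)δ)/sin δ ≈ 0.512, b = sin(fδ)/sin δ ≈ 0.703.
p = a·p₁ + b·p₂ ≈ (-0.139, -0.704, 0.696); φ = arcsin(p_z) ≈ 44.10°, λ = atan2(p_y, p_x) ≈ -101.17°.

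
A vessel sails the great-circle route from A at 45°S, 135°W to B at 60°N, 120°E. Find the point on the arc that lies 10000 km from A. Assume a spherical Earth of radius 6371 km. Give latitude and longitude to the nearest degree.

≈ 31°N, 172°E

The haversine formula gives a central angle δ ≈ 2.352 rad (134.7°) between the endpoints. The total great-circle distance is δ·R ≈ 2.352 × 6371 ≈ 14982 km, so the target fraction is f = 10000/14982 ≈ 0.667.
Interpolate at f ≈ 0.667 with slerp weights a = sin((1−f)δ)/sin δ ≈ 0.992, b = sin(fδ)/sin δ ≈ 1.408.
p = a·p₁ + b·p₂ ≈ (-0.848, 0.114, 0.518); φ = arcsin(p_z) ≈ 31.18°, λ = atan2(p_y, p_x) ≈ 172.37°.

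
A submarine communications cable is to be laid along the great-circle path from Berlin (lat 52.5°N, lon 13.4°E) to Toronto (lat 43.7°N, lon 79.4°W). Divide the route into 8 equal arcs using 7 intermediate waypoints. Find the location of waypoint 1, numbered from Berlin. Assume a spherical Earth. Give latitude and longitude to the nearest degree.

Write both endpoints as unit vectors p₁, p₂ with components (cos φ cos λ, cos φ sin λ, sin φ).
The central angle between the endpoints is δ = arccos(p₁·p₂) ≈ 1.016 rad (58.2°).
Interpolate at f = 1/8 with slerp weights a = sin((1−f)δ)/sin δ ≈ 0.913, b = sin(fδ)/sin δ ≈ 0.149.
p = a·p₁ + b·p₂ ≈ (0.561, 0.023, 0.828); φ = arcsin(p_z) ≈ 55.86°, λ = atan2(p_y, p_x) ≈ 2.35°.

≈ lat 56°N, lon 2°E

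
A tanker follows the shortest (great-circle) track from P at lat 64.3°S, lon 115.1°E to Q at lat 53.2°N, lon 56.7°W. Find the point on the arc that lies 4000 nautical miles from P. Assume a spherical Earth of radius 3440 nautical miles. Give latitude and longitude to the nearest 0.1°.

≈ lat 46.0°S, lon 31.6°W

Convert each endpoint to a unit vector on the sphere (x = cos φ cos λ, y = cos φ sin λ, z = sin φ).
The central angle between the endpoints is δ = arccos(p₁·p₂) ≈ 2.935 rad (168.1°). The total great-circle distance is δ·R ≈ 2.935 × 3440 ≈ 10095 nmi, so the target fraction is f = 4000/10095 ≈ 0.396.
Interpolate at f ≈ 0.396 with slerp weights a = sin((1−f)δ)/sin δ ≈ 4.766, b = sin(fδ)/sin δ ≈ 4.465.
p = a·p₁ + b·p₂ ≈ (0.592, -0.364, -0.720); φ = arcsin(p_z) ≈ -46.02°, λ = atan2(p_y, p_x) ≈ -31.58°.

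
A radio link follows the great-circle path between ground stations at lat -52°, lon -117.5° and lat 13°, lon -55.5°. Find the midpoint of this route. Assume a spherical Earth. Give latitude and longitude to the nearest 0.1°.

Write both endpoints as unit vectors p₁, p₂ with components (cos φ cos λ, cos φ sin λ, sin φ).
The central angle between the endpoints is δ = arccos(p₁·p₂) ≈ 1.466 rad (84.0°).
Interpolate at f = 1/2 with slerp weights a = sin((1−f)δ)/sin δ ≈ 0.673, b = sin(fδ)/sin δ ≈ 0.673.
p = a·p₁ + b·p₂ ≈ (0.180, -0.908, -0.379); φ = arcsin(p_z) ≈ -22.26°, λ = atan2(p_y, p_x) ≈ -78.78°.

≈ lat -22.3°, lon -78.8°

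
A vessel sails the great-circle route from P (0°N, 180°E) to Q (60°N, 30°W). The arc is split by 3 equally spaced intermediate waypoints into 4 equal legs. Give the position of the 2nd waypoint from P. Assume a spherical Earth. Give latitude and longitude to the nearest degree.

Convert each endpoint to a unit vector on the sphere (x = cos φ cos λ, y = cos φ sin λ, z = sin φ).
The central angle between the endpoints is δ = arccos(p₁·p₂) ≈ 2.019 rad (115.7°).
Interpolate at f = 2/4 with slerp weights a = sin((1−f)δ)/sin δ ≈ 0.939, b = sin(fδ)/sin δ ≈ 0.939.
p = a·p₁ + b·p₂ ≈ (-0.532, -0.235, 0.813); φ = arcsin(p_z) ≈ 54.42°, λ = atan2(p_y, p_x) ≈ -156.21°.

≈ (54°N, 156°W)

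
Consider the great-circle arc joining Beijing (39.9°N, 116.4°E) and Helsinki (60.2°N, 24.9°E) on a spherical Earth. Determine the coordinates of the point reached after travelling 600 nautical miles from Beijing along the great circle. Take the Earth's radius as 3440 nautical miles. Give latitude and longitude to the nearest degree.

≈ (48°N, 108°E)

From cos δ = sin φ₁ sin φ₂ + cos φ₁ cos φ₂ cos Δλ, the central angle is δ ≈ 0.992 rad (56.9°). The total great-circle distance is δ·R ≈ 0.992 × 3440 ≈ 3414 nmi, so the target fraction is f = 600/3414 ≈ 0.176.
Interpolate at f ≈ 0.176 with slerp weights a = sin((1−f)δ)/sin δ ≈ 0.872, b = sin(fδ)/sin δ ≈ 0.207.
p = a·p₁ + b·p₂ ≈ (-0.204, 0.642, 0.739); φ = arcsin(p_z) ≈ 47.64°, λ = atan2(p_y, p_x) ≈ 107.61°.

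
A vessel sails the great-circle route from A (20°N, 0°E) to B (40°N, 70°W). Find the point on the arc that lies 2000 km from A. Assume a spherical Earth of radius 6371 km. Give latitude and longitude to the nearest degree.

≈ (30°N, 17°W)

Convert each endpoint to a unit vector on the sphere (x = cos φ cos λ, y = cos φ sin λ, z = sin φ).
The central angle between the endpoints is δ = arccos(p₁·p₂) ≈ 1.086 rad (62.2°). The total great-circle distance is δ·R ≈ 1.086 × 6371 ≈ 6919 km, so the target fraction is f = 2000/6919 ≈ 0.289.
Interpolate at f ≈ 0.289 with slerp weights a = sin((1−f)δ)/sin δ ≈ 0.788, b = sin(fδ)/sin δ ≈ 0.349.
p = a·p₁ + b·p₂ ≈ (0.832, -0.251, 0.494); φ = arcsin(p_z) ≈ 29.60°, λ = atan2(p_y, p_x) ≈ -16.80°.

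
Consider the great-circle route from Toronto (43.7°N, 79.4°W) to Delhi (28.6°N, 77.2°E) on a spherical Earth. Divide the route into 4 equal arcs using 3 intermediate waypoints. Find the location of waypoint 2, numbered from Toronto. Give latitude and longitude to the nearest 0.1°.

≈ 73.0°N, 24.0°E

Write both endpoints as unit vectors p₁, p₂ with components (cos φ cos λ, cos φ sin λ, sin φ).
The central angle between the endpoints is δ = arccos(p₁·p₂) ≈ 1.825 rad (104.6°).
Interpolate at f = 2/4 with slerp weights a = sin((1−f)δ)/sin δ ≈ 0.817, b = sin(fδ)/sin δ ≈ 0.817.
p = a·p₁ + b·p₂ ≈ (0.268, 0.119, 0.956); φ = arcsin(p_z) ≈ 72.96°, λ = atan2(p_y, p_x) ≈ 23.96°.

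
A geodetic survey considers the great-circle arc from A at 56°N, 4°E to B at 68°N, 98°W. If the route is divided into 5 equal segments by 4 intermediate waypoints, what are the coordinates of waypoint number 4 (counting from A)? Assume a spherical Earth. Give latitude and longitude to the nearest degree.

From cos δ = sin φ₁ sin φ₂ + cos φ₁ cos φ₂ cos Δλ, the central angle is δ ≈ 0.760 rad (43.5°).
Interpolate at f = 4/5 with slerp weights a = sin((1−f)δ)/sin δ ≈ 0.220, b = sin(fδ)/sin δ ≈ 0.829.
p = a·p₁ + b·p₂ ≈ (0.079, -0.299, 0.951); φ = arcsin(p_z) ≈ 71.98°, λ = atan2(p_y, p_x) ≈ -75.13°.

≈ 72°N, 75°W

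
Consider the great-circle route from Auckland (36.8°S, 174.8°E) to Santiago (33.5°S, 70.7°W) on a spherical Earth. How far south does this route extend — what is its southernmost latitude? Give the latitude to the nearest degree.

≈ 53°S

The great circle lies in the plane with unit normal n̂ = (p₁ × p₂)/|p₁ × p₂|.
Here n̂_z ≈ +0.608; the vertex latitude is φ_max = arccos|n̂_z| ≈ 52.5°.
Check via Clairaut: cos φ_max = |cos φ₁| · sin C = cos(36.8°)·sin(130.5°) ≈ 0.608, again giving ≈ 52.5°.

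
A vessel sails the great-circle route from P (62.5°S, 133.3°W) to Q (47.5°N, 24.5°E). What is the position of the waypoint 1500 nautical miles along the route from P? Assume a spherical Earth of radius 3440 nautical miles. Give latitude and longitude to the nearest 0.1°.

Write both endpoints as unit vectors p₁, p₂ with components (cos φ cos λ, cos φ sin λ, sin φ).
The central angle between the endpoints is δ = arccos(p₁·p₂) ≈ 2.802 rad (160.5°). The total great-circle distance is δ·R ≈ 2.802 × 3440 ≈ 9638 nmi, so the target fraction is f = 1500/9638 ≈ 0.156.
Interpolate at f ≈ 0.156 with slerp weights a = sin((1−f)δ)/sin δ ≈ 2.101, b = sin(fδ)/sin δ ≈ 1.267.
p = a·p₁ + b·p₂ ≈ (0.114, -0.351, -0.929); φ = arcsin(p_z) ≈ -68.35°, λ = atan2(p_y, p_x) ≈ -72.07°.

≈ (68.3°S, 72.1°W)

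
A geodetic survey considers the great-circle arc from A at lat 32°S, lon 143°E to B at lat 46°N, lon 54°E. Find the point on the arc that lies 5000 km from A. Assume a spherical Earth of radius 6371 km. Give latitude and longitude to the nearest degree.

Write both endpoints as unit vectors p₁, p₂ with components (cos φ cos λ, cos φ sin λ, sin φ).
The central angle between the endpoints is δ = arccos(p₁·p₂) ≈ 1.951 rad (111.8°). The total great-circle distance is δ·R ≈ 1.951 × 6371 ≈ 12428 km, so the target fraction is f = 5000/12428 ≈ 0.402.
Interpolate at f ≈ 0.402 with slerp weights a = sin((1−f)δ)/sin δ ≈ 0.990, b = sin(fδ)/sin δ ≈ 0.761.
p = a·p₁ + b·p₂ ≈ (-0.360, 0.933, 0.023); φ = arcsin(p_z) ≈ 1.31°, λ = atan2(p_y, p_x) ≈ 111.08°.

≈ lat 1°N, lon 111°E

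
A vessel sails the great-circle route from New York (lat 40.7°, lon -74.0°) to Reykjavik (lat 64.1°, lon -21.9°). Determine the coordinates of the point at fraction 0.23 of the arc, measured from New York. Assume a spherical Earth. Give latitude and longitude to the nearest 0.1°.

≈ lat 47.7°, lon -66.7°

Write both endpoints as unit vectors p₁, p₂ with components (cos φ cos λ, cos φ sin λ, sin φ).
The central angle between the endpoints is δ = arccos(p₁·p₂) ≈ 0.660 rad (37.8°).
Interpolate at f = 0.23 with slerp weights a = sin((1−f)δ)/sin δ ≈ 0.794, b = sin(fδ)/sin δ ≈ 0.247.
p = a·p₁ + b·p₂ ≈ (0.266, -0.619, 0.739); φ = arcsin(p_z) ≈ 47.68°, λ = atan2(p_y, p_x) ≈ -66.75°.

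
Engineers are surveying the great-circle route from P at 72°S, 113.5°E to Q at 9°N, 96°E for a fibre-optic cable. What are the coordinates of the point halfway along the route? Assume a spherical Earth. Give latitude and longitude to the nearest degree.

Write both endpoints as unit vectors p₁, p₂ with components (cos φ cos λ, cos φ sin λ, sin φ).
The central angle between the endpoints is δ = arccos(p₁·p₂) ≈ 1.428 rad (81.8°).
Interpolate at f = 1/2 with slerp weights a = sin((1−f)δ)/sin δ ≈ 0.662, b = sin(fδ)/sin δ ≈ 0.662.
p = a·p₁ + b·p₂ ≈ (-0.150, 0.837, -0.526); φ = arcsin(p_z) ≈ -31.72°, λ = atan2(p_y, p_x) ≈ 100.14°.

≈ 32°S, 100°E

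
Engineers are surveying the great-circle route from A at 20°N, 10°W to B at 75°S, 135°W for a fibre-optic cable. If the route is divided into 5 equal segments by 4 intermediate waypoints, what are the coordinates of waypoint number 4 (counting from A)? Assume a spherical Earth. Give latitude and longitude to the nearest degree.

From cos δ = sin φ₁ sin φ₂ + cos φ₁ cos φ₂ cos Δλ, the central angle is δ ≈ 2.060 rad (118.0°).
Interpolate at f = 4/5 with slerp weights a = sin((1−f)δ)/sin δ ≈ 0.454, b = sin(fδ)/sin δ ≈ 1.129.
p = a·p₁ + b·p₂ ≈ (0.213, -0.281, -0.936); φ = arcsin(p_z) ≈ -69.36°, λ = atan2(p_y, p_x) ≈ -52.80°.

≈ 69°S, 53°W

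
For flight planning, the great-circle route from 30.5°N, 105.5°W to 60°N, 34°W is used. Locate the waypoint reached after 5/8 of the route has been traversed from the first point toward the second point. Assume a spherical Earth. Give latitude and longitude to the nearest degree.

≈ 55°N, 71°W

Convert each endpoint to a unit vector on the sphere (x = cos φ cos λ, y = cos φ sin λ, z = sin φ).
The central angle between the endpoints is δ = arccos(p₁·p₂) ≈ 0.957 rad (54.8°).
Interpolate at f = 5/8 with slerp weights a = sin((1−f)δ)/sin δ ≈ 0.430, b = sin(fδ)/sin δ ≈ 0.689.
p = a·p₁ + b·p₂ ≈ (0.187, -0.549, 0.815); φ = arcsin(p_z) ≈ 54.54°, λ = atan2(p_y, p_x) ≈ -71.24°.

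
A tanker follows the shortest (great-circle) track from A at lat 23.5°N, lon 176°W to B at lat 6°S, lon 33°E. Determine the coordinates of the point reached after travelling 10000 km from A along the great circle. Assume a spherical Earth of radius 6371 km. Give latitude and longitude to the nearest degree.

The haversine formula gives a central angle δ ≈ 2.567 rad (147.1°) between the endpoints. The total great-circle distance is δ·R ≈ 2.567 × 6371 ≈ 16354 km, so the target fraction is f = 10000/16354 ≈ 0.611.
Interpolate at f ≈ 0.611 with slerp weights a = sin((1−f)δ)/sin δ ≈ 1.545, b = sin(fδ)/sin δ ≈ 1.840.
p = a·p₁ + b·p₂ ≈ (0.121, 0.898, 0.424); φ = arcsin(p_z) ≈ 25.08°, λ = atan2(p_y, p_x) ≈ 82.34°.

≈ lat 25°N, lon 82°E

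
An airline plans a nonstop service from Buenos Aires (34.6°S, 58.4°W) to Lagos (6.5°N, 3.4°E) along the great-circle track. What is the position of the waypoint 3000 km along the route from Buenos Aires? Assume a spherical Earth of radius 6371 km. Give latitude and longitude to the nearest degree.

From cos δ = sin φ₁ sin φ₂ + cos φ₁ cos φ₂ cos Δλ, the central angle is δ ≈ 1.243 rad (71.2°). The total great-circle distance is δ·R ≈ 1.243 × 6371 ≈ 7918 km, so the target fraction is f = 3000/7918 ≈ 0.379.
Interpolate at f ≈ 0.379 with slerp weights a = sin((1−f)δ)/sin δ ≈ 0.737, b = sin(fδ)/sin δ ≈ 0.479.
p = a·p₁ + b·p₂ ≈ (0.793, -0.488, -0.364); φ = arcsin(p_z) ≈ -21.35°, λ = atan2(p_y, p_x) ≈ -31.62°.

≈ 21°S, 32°W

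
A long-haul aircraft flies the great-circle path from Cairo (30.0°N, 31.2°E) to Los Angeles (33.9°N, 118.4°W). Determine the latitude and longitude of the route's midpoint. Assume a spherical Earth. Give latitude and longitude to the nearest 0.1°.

Convert each endpoint to a unit vector on the sphere (x = cos φ cos λ, y = cos φ sin λ, z = sin φ).
The central angle between the endpoints is δ = arccos(p₁·p₂) ≈ 1.919 rad (109.9°).
Interpolate at f = 1/2 with slerp weights a = sin((1−f)δ)/sin δ ≈ 0.871, b = sin(fδ)/sin δ ≈ 0.871.
p = a·p₁ + b·p₂ ≈ (0.301, -0.245, 0.921); φ = arcsin(p_z) ≈ 67.14°, λ = atan2(p_y, p_x) ≈ -39.13°.

≈ 67.1°N, 39.1°W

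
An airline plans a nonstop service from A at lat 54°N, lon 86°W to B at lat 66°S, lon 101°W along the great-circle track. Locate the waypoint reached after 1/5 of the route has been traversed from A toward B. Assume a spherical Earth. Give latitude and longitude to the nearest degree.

Convert each endpoint to a unit vector on the sphere (x = cos φ cos λ, y = cos φ sin λ, z = sin φ).
The central angle between the endpoints is δ = arccos(p₁·p₂) ≈ 2.104 rad (120.5°).
Interpolate at f = 1/5 with slerp weights a = sin((1−f)δ)/sin δ ≈ 1.154, b = sin(fδ)/sin δ ≈ 0.474.
p = a·p₁ + b·p₂ ≈ (0.011, -0.866, 0.500); φ = arcsin(p_z) ≈ 30.01°, λ = atan2(p_y, p_x) ≈ -89.31°.

≈ lat 30°N, lon 89°W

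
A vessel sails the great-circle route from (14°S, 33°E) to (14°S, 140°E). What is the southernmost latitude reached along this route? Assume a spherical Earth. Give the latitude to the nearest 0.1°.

The great circle lies in the plane with unit normal n̂ = (p₁ × p₂)/|p₁ × p₂|.
Here n̂_z ≈ +0.922; the vertex latitude is φ_max = arccos|n̂_z| ≈ 22.7°.

≈ 22.7°S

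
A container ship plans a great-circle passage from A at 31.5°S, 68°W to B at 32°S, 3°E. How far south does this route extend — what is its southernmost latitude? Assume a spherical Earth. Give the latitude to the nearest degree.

≈ 37°S

The great circle lies in the plane with unit normal n̂ = (p₁ × p₂)/|p₁ × p₂|.
Here n̂_z ≈ +0.796; the vertex latitude is φ_max = arccos|n̂_z| ≈ 37.2°.
Check via Clairaut: cos φ_max = |cos φ₁| · sin C = cos(31.5°)·sin(111.0°) ≈ 0.796, again giving ≈ 37.2°.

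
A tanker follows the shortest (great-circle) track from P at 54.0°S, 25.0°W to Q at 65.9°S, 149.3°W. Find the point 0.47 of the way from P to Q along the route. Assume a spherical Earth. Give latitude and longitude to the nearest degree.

≈ 73°S, 63°W

The haversine formula gives a central angle δ ≈ 0.923 rad (52.9°) between the endpoints.
Interpolate at f = 0.47 with slerp weights a = sin((1−f)δ)/sin δ ≈ 0.589, b = sin(fδ)/sin δ ≈ 0.527.
p = a·p₁ + b·p₂ ≈ (0.129, -0.256, -0.958); φ = arcsin(p_z) ≈ -73.33°, λ = atan2(p_y, p_x) ≈ -63.31°.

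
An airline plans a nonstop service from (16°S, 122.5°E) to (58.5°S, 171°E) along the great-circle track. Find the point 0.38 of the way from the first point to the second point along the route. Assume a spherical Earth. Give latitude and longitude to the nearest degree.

≈ (34°S, 134°E)

Convert each endpoint to a unit vector on the sphere (x = cos φ cos λ, y = cos φ sin λ, z = sin φ).
The central angle between the endpoints is δ = arccos(p₁·p₂) ≈ 0.967 rad (55.4°).
Interpolate at f = 0.38 with slerp weights a = sin((1−f)δ)/sin δ ≈ 0.685, b = sin(fδ)/sin δ ≈ 0.436.
p = a·p₁ + b·p₂ ≈ (-0.579, 0.591, -0.561); φ = arcsin(p_z) ≈ -34.13°, λ = atan2(p_y, p_x) ≈ 134.41°.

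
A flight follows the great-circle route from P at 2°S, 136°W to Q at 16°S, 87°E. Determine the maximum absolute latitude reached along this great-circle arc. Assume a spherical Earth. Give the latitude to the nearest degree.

≈ 25°S

The great circle lies in the plane with unit normal n̂ = (p₁ × p₂)/|p₁ × p₂|.
Here n̂_z ≈ -0.909; the vertex latitude is φ_max = arccos|n̂_z| ≈ 24.7°.
Check via Clairaut: cos φ_max = |cos φ₁| · sin C = cos(2.0°)·sin(114.6°) ≈ 0.909, again giving ≈ 24.7°.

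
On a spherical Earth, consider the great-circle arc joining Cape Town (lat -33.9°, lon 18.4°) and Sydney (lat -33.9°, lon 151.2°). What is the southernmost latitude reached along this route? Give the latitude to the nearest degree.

≈ -59°

The great circle lies in the plane with unit normal n̂ = (p₁ × p₂)/|p₁ × p₂|.
Here n̂_z ≈ +0.512; the vertex latitude is φ_max = arccos|n̂_z| ≈ 59.2°.
Check via Clairaut: cos φ_max = |cos φ₁| · sin C = cos(33.9°)·sin(141.9°) ≈ 0.512, again giving ≈ 59.2°.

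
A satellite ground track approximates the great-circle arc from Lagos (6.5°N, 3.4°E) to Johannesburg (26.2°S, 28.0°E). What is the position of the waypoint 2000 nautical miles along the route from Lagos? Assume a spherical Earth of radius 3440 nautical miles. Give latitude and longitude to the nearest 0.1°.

The haversine formula gives a central angle δ ≈ 0.707 rad (40.5°) between the endpoints. The total great-circle distance is δ·R ≈ 0.707 × 3440 ≈ 2431 nmi, so the target fraction is f = 2000/2431 ≈ 0.823.
Interpolate at f ≈ 0.823 with slerp weights a = sin((1−f)δ)/sin δ ≈ 0.192, b = sin(fδ)/sin δ ≈ 0.846.
p = a·p₁ + b·p₂ ≈ (0.861, 0.368, -0.352); φ = arcsin(p_z) ≈ -20.59°, λ = atan2(p_y, p_x) ≈ 23.13°.

≈ 20.6°S, 23.1°E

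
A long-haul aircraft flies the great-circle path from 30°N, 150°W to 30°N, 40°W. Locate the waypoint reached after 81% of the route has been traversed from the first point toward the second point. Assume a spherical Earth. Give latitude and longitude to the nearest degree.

≈ 39°N, 58°W

The haversine formula gives a central angle δ ≈ 1.577 rad (90.4°) between the endpoints.
Interpolate at f = 0.81 with slerp weights a = sin((1−f)δ)/sin δ ≈ 0.295, b = sin(fδ)/sin δ ≈ 0.957.
p = a·p₁ + b·p₂ ≈ (0.414, -0.661, 0.626); φ = arcsin(p_z) ≈ 38.78°, λ = atan2(p_y, p_x) ≈ -57.95°.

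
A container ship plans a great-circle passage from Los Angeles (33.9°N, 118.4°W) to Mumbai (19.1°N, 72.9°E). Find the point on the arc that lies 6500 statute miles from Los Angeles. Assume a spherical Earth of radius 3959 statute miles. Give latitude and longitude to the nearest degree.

Convert each endpoint to a unit vector on the sphere (x = cos φ cos λ, y = cos φ sin λ, z = sin φ).
The central angle between the endpoints is δ = arccos(p₁·p₂) ≈ 2.198 rad (125.9°). The total great-circle distance is δ·R ≈ 2.198 × 3959 ≈ 8701 mi, so the target fraction is f = 6500/8701 ≈ 0.747.
Interpolate at f ≈ 0.747 with slerp weights a = sin((1−f)δ)/sin δ ≈ 0.652, b = sin(fδ)/sin δ ≈ 1.232.
p = a·p₁ + b·p₂ ≈ (0.085, 0.637, 0.766); φ = arcsin(p_z) ≈ 50.03°, λ = atan2(p_y, p_x) ≈ 82.39°.

≈ (50°N, 82°E)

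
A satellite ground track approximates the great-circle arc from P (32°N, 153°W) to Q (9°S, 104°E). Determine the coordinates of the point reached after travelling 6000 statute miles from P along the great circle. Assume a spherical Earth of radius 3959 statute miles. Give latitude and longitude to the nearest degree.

≈ (1°N, 120°E)

Write both endpoints as unit vectors p₁, p₂ with components (cos φ cos λ, cos φ sin λ, sin φ).
The central angle between the endpoints is δ = arccos(p₁·p₂) ≈ 1.846 rad (105.7°). The total great-circle distance is δ·R ≈ 1.846 × 3959 ≈ 7307 mi, so the target fraction is f = 6000/7307 ≈ 0.821.
Interpolate at f ≈ 0.821 with slerp weights a = sin((1−f)δ)/sin δ ≈ 0.337, b = sin(fδ)/sin δ ≈ 1.037.
p = a·p₁ + b·p₂ ≈ (-0.502, 0.865, 0.016); φ = arcsin(p_z) ≈ 0.92°, λ = atan2(p_y, p_x) ≈ 120.16°.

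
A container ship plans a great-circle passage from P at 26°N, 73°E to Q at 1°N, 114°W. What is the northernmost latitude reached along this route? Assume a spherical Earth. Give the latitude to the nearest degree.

The great circle lies in the plane with unit normal n̂ = (p₁ × p₂)/|p₁ × p₂|.
Here n̂_z ≈ +0.235; the vertex latitude is φ_max = arccos|n̂_z| ≈ 76.4°.
Check via Clairaut: cos φ_max = |cos φ₁| · sin C = cos(26.0°)·sin(15.1°) ≈ 0.235, again giving ≈ 76.4°.

≈ 76°N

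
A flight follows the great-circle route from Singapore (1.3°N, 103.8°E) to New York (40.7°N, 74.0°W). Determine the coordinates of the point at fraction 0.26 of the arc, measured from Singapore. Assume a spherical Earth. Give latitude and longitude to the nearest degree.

From cos δ = sin φ₁ sin φ₂ + cos φ₁ cos φ₂ cos Δλ, the central angle is δ ≈ 2.408 rad (138.0°).
Interpolate at f = 0.26 with slerp weights a = sin((1−f)δ)/sin δ ≈ 1.460, b = sin(fδ)/sin δ ≈ 0.875.
p = a·p₁ + b·p₂ ≈ (-0.165, 0.780, 0.604); φ = arcsin(p_z) ≈ 37.13°, λ = atan2(p_y, p_x) ≈ 101.97°.

≈ 37°N, 102°E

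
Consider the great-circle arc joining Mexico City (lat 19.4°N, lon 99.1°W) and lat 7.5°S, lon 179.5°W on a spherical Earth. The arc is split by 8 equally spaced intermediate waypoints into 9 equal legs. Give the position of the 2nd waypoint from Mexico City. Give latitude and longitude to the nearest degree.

≈ lat 15°N, lon 118°W

From cos δ = sin φ₁ sin φ₂ + cos φ₁ cos φ₂ cos Δλ, the central angle is δ ≈ 1.458 rad (83.5°).
Interpolate at f = 2/9 with slerp weights a = sin((1−f)δ)/sin δ ≈ 0.912, b = sin(fδ)/sin δ ≈ 0.320.
p = a·p₁ + b·p₂ ≈ (-0.454, -0.852, 0.261); φ = arcsin(p_z) ≈ 15.13°, λ = atan2(p_y, p_x) ≈ -118.03°.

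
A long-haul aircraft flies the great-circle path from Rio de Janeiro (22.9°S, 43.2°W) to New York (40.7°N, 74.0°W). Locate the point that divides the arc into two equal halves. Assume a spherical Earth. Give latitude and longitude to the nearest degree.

Write both endpoints as unit vectors p₁, p₂ with components (cos φ cos λ, cos φ sin λ, sin φ).
The central angle between the endpoints is δ = arccos(p₁·p₂) ≈ 1.217 rad (69.7°).
Interpolate at f = 1/2 with slerp weights a = sin((1−f)δ)/sin δ ≈ 0.609, b = sin(fδ)/sin δ ≈ 0.609.
p = a·p₁ + b·p₂ ≈ (0.537, -0.828, 0.160); φ = arcsin(p_z) ≈ 9.22°, λ = atan2(p_y, p_x) ≈ -57.07°.

≈ 9°N, 57°W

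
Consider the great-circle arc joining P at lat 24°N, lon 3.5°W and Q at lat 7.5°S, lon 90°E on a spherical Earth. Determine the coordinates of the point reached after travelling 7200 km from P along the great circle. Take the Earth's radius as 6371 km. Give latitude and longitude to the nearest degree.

≈ lat 5°N, lon 61°E

Convert each endpoint to a unit vector on the sphere (x = cos φ cos λ, y = cos φ sin λ, z = sin φ).
The central angle between the endpoints is δ = arccos(p₁·p₂) ≈ 1.679 rad (96.2°). The total great-circle distance is δ·R ≈ 1.679 × 6371 ≈ 10699 km, so the target fraction is f = 7200/10699 ≈ 0.673.
Interpolate at f ≈ 0.673 with slerp weights a = sin((1−f)δ)/sin δ ≈ 0.525, b = sin(fδ)/sin δ ≈ 0.910.
p = a·p₁ + b·p₂ ≈ (0.479, 0.873, 0.095); φ = arcsin(p_z) ≈ 5.44°, λ = atan2(p_y, p_x) ≈ 61.25°.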